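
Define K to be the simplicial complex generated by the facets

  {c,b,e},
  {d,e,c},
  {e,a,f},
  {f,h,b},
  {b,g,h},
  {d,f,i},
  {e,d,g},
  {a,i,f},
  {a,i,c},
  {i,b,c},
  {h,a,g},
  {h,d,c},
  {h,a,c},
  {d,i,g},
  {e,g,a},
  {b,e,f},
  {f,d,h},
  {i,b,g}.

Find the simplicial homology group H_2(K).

H_2 ≅ Z.

We work with the vertex ordering a < b < c < d < e < f < g < h < i. The simplices of K, each written with vertices in increasing order, are:

  0-simplices (9): a, b, c, d, e, f, g, h, i
  1-simplices (27): ac, ae, af, ag, ah, ai, bc, be, bf, bg, bh, bi, cd, ce, ch, ci, de, df, dg, dh, di, ef, eg, fh, fi, gh, gi
  2-simplices (18): ach, aci, aef, aeg, afi, agh, bce, bci, bef, bfh, bgh, bgi, cde, cdh, deg, dfh, dfi, dgi

giving chain groups C_0 ≅ Z^9, C_1 ≅ Z^27, C_2 ≅ Z^18.

The boundary map ∂_1: C_1 → C_0 maps an edge to its endpoints' difference, ∂[p,q] = q − p. For instance
  ∂bi = i − b.
The resulting 9×27 matrix has rank 8, and its Smith normal form has invariant factors (1,1,1,1,1,1,1,1).

The boundary map ∂_2: C_2 → C_1 acts by ∂[p,q,r] = [q,r] − [p,r] + [p,q]. For instance
  ∂dgi = gi − di + dg,
  ∂bfh = fh − bh + bf.
This gives a 27×18 integer matrix of rank 17; reducing to Smith normal form yields diagonal entries (1,1,1,1,1,1,1,1,1,1,1,1,1,1,1,1,1).

Computing H_k = (kernel of ∂_k) / (image of ∂_{k+1}):

  H_2: rank ker ∂_2 − rank ∂_3 = (18 − 17) − 0 = 1, and there is no ∂_3, so H_2 = Z.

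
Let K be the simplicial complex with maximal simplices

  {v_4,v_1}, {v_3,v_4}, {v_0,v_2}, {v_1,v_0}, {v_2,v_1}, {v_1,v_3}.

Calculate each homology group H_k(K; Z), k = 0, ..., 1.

H_0 = Z,  H_1 = Z^2.

Take the total order v_0 < v_1 < v_2 < v_3 < v_4 on the vertex set. Then K (dimension 1) consists of the simplices:

  0-simplices (5): [v_0], [v_1], [v_2], [v_3], [v_4]
  1-simplices (6): [v_0,v_1], [v_0,v_2], [v_1,v_2], [v_1,v_3], [v_1,v_4], [v_3,v_4]

Hence C_0 ≅ Z^5, C_1 ≅ Z^6.

Boundary ∂_1: C_1 → C_0 sends each edge [p,q] (with p < q) to q − p. For instance
  ∂[v_0,v_1] = [v_1] − [v_0].
The resulting 5×6 matrix has rank 4, and its Smith normal form has invariant factors (1,1,1,1).

Now H_k = ker ∂_k / im ∂_{k+1}, so:

  H_0: rank C_0 − rank ∂_1 = 5 − 4 = 1, and the invariant factors of ∂_1 are all 1, so H_0 ≅ Z.
  H_1: rank ker ∂_1 − rank ∂_2 = (6 − 4) − 0 = 2, and there is no ∂_2, so H_1 ≅ Z^2.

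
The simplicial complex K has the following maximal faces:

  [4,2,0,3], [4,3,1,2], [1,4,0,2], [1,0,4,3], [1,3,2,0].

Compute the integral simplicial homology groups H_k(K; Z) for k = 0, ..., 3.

H_0 = Z,  H_1 = 0,  H_2 = 0,  H_3 = Z.

Fix the vertex order 0 < 1 < 2 < 3 < 4 and write every simplex with vertices in increasing order. Then dim K = 3 and the simplices of K are:

  0-simplices (5): [0], [1], [2], [3], [4]
  1-simplices (10): [0,1], [0,2], [0,3], [0,4], [1,2], [1,3], [1,4], [2,3], [2,4], [3,4]
  2-simplices (10): [0,1,2], [0,1,3], [0,1,4], [0,2,3], [0,2,4], [0,3,4], [1,2,3], [1,2,4], [1,3,4], [2,3,4]
  3-simplices (5): [0,1,2,3], [0,1,2,4], [0,1,3,4], [0,2,3,4], [1,2,3,4]

giving chain groups C_0 ≅ Z^5, C_1 ≅ Z^10, C_2 ≅ Z^10, C_3 ≅ Z^5.

The boundary map ∂_1: C_1 → C_0 sends each edge [p,q] (with p < q) to q − p.
As a 5×10 matrix over Z this has rank 4, with invariant factors (1,1,1,1).

Boundary ∂_2: C_2 → C_1 acts by ∂[p,q,r] = [q,r] − [p,r] + [p,q]. For instance
  ∂[0,2,3] = [2,3] − [0,3] + [0,2],
  ∂[0,1,3] = [1,3] − [0,3] + [0,1].
As a 10×10 matrix over Z this has rank 6, with invariant factors (1,1,1,1,1,1).

The boundary map ∂_3: C_3 → C_2 sends each 3-simplex σ to the alternating sum Σ_i (−1)^i (σ with its i-th vertex removed). For instance
  ∂[0,1,2,4] = [1,2,4] − [0,2,4] + [0,1,4] − [0,1,2],
  ∂[0,2,3,4] = [2,3,4] − [0,3,4] + [0,2,4] − [0,2,3].
This gives a 10×5 integer matrix of rank 4; reducing to Smith normal form yields diagonal entries (1,1,1,1).

Computing H_k = (kernel of ∂_k) / (image of ∂_{k+1}):

  H_0: rank C_0 − rank ∂_1 = 5 − 4 = 1, and the invariant factors of ∂_1 are all 1, so H_0 = Z.
  H_1: rank ker ∂_1 − rank ∂_2 = (10 − 4) − 6 = 0, and the invariant factors of ∂_2 are all 1, so H_1 = 0.
  H_2: rank ker ∂_2 − rank ∂_3 = (10 − 6) − 4 = 0, and the invariant factors of ∂_3 are all 1, so H_2 = 0.
  H_3: rank ker ∂_3 − rank ∂_4 = (5 − 4) − 0 = 1, and there is no ∂_4, so H_3 = Z.

As a check, the Euler characteristic is 5 − 10 + 10 − 5 = 0, which agrees with 1 − 0 + 0 − 1 = 0.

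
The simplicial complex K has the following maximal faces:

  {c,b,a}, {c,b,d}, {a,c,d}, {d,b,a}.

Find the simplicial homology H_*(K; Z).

H_0 ≅ Z,  H_1 = 0,  H_2 ≅ Z.

We work with the vertex ordering a < b < c < d. The simplices of K, each written with vertices in increasing order, are:

  0-simplices (4): a, b, c, d
  1-simplices (6): ab, ac, ad, bc, bd, cd
  2-simplices (4): abc, abd, acd, bcd

giving chain groups C_0 ≅ Z^4, C_1 ≅ Z^6, C_2 ≅ Z^4.

Boundary ∂_1: C_1 → C_0 maps an edge to its endpoints' difference, ∂[p,q] = q − p.
The 4×6 boundary matrix has rank 3 and Smith normal form diag(1,1,1).

∂_2: C_2 → C_1 acts by ∂[p,q,r] = [q,r] − [p,r] + [p,q]. For instance
  ∂abd = bd − ad + ab,
  ∂acd = cd − ad + ac.
As a 6×4 matrix over Z this has rank 3, with invariant factors (1,1,1).

Reading off H_k = ker ∂_k / im ∂_{k+1}:

  H_0: rank C_0 − rank ∂_1 = 4 − 3 = 1, and the invariant factors of ∂_1 are all 1, so H_0 = Z.
  H_1: rank ker ∂_1 − rank ∂_2 = (6 − 3) − 3 = 0, and the invariant factors of ∂_2 are all 1, so H_1 = 0.
  H_2: rank ker ∂_2 − rank ∂_3 = (4 − 3) − 0 = 1, and there is no ∂_3, so H_2 = Z.

(K is a triangulation of the 2-sphere S^2.)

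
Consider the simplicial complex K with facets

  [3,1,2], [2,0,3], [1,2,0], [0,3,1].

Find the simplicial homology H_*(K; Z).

H_0 = Z,  H_1 = 0,  H_2 = Z.

Take the total order 0 < 1 < 2 < 3 on the vertex set. Then K (dimension 2) consists of the simplices:

  0-simplices (4): [0], [1], [2], [3]
  1-simplices (6): [0,1], [0,2], [0,3], [1,2], [1,3], [2,3]
  2-simplices (4): [0,1,2], [0,1,3], [0,2,3], [1,2,3]

giving chain groups C_0 ≅ Z^4, C_1 ≅ Z^6, C_2 ≅ Z^4.

The boundary map ∂_1: C_1 → C_0 sends each edge [p,q] (with p < q) to q − p. For instance
  ∂[0,1] = [1] − [0].
This gives a 4×6 integer matrix of rank 3; reducing to Smith normal form yields diagonal entries (1,1,1).

∂_2: C_2 → C_1 acts by ∂[p,q,r] = [q,r] − [p,r] + [p,q]. For instance
  ∂[0,2,3] = [2,3] − [0,3] + [0,2],
  ∂[1,2,3] = [2,3] − [1,3] + [1,2].
The 6×4 boundary matrix has rank 3 and Smith normal form diag(1,1,1).

Now H_k = ker ∂_k / im ∂_{k+1}, so:

  H_0: rank C_0 − rank ∂_1 = 4 − 3 = 1, and the invariant factors of ∂_1 are all 1, so H_0 ≅ Z.
  H_1: rank ker ∂_1 − rank ∂_2 = (6 − 3) − 3 = 0, and the invariant factors of ∂_2 are all 1, so H_1 ≅ 0.
  H_2: rank ker ∂_2 − rank ∂_3 = (4 − 3) − 0 = 1, and there is no ∂_3, so H_2 ≅ Z.

(K is a triangulation of the 2-sphere S^2.)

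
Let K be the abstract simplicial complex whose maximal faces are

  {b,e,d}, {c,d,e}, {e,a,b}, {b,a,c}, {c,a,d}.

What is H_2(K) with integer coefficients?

Fix the vertex order a < b < c < d < e and write every simplex with vertices in increasing order. Then dim K = 2 and the simplices of K are:

  0-simplices (5): a, b, c, d, e
  1-simplices (10): ab, ac, ad, ae, bc, bd, be, cd, ce, de
  2-simplices (5): abc, abe, acd, bde, cde

so the chain groups are C_0 ≅ Z^5, C_1 ≅ Z^10, C_2 ≅ Z^5.

The boundary map ∂_1: C_1 → C_0 maps an edge to its endpoints' difference, ∂[p,q] = q − p. For instance
  ∂de = e − d.
As a 5×10 matrix over Z this has rank 4, with invariant factors (1,1,1,1).

∂_2: C_2 → C_1 acts by ∂[p,q,r] = [q,r] − [p,r] + [p,q]. For instance
  ∂cde = de − ce + cd,
  ∂bde = de − be + bd.
This gives a 10×5 integer matrix of rank 5; reducing to Smith normal form yields diagonal entries (1,1,1,1,1).

From H_k ≅ ker(∂_k) / im(∂_{k+1}) we obtain:

  H_2: rank ker ∂_2 − rank ∂_3 = (5 − 5) − 0 = 0, and there is no ∂_3, so H_2 = 0.

H_2 = 0.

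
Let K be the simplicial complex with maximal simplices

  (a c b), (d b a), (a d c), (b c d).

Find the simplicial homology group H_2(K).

We work with the vertex ordering a < b < c < d. The simplices of K, each written with vertices in increasing order, are:

  0-simplices (4): a, b, c, d
  1-simplices (6): ab, ac, ad, bc, bd, cd
  2-simplices (4): abc, abd, acd, bcd

Hence C_0 ≅ Z^4, C_1 ≅ Z^6, C_2 ≅ Z^4.

The boundary map ∂_1: C_1 → C_0 is given by ∂[p,q] = [q] − [p]. For instance
  ∂ad = d − a.
The resulting 4×6 matrix has rank 3, and its Smith normal form has invariant factors (1,1,1).

∂_2: C_2 → C_1 sends each 2-simplex [p,q,r] to [q,r] − [p,r] + [p,q]. For instance
  ∂acd = cd − ad + ac,
  ∂abc = bc − ac + ab.
This gives a 6×4 integer matrix of rank 3; reducing to Smith normal form yields diagonal entries (1,1,1).

Computing H_k = (kernel of ∂_k) / (image of ∂_{k+1}):

  H_2: rank ker ∂_2 − rank ∂_3 = (4 − 3) − 0 = 1, and there is no ∂_3, so H_2 = Z.

(K is a triangulation of the 2-sphere S^2.)

H_2 = Z.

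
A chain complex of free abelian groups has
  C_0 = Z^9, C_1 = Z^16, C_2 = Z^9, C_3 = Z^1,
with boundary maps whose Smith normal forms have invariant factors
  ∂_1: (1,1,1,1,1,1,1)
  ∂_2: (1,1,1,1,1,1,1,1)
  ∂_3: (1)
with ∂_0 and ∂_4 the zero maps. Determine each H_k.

H_0: b_0 = 9 − 0 − 7 = 2; torsion from ∂_1 factors > 1: none. So H_0 ≅ Z^2.
H_1: b_1 = 16 − 7 − 8 = 1; torsion from ∂_2 factors > 1: none. So H_1 ≅ Z.
H_2: b_2 = 9 − 8 − 1 = 0; torsion from ∂_3 factors > 1: none. So H_2 ≅ 0.
H_3: b_3 = 1 − 1 − 0 = 0; torsion from ∂_4 factors > 1: none. So H_3 ≅ 0.

H_0 ≅ Z^2,  H_1 ≅ Z,  H_2 = 0,  H_3 = 0.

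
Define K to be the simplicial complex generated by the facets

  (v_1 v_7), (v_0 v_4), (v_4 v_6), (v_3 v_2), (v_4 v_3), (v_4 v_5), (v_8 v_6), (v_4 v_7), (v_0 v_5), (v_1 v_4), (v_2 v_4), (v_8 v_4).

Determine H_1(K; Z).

H_1 ≅ Z^4.

Fix the vertex order v_0 < v_1 < v_2 < v_3 < v_4 < v_5 < v_6 < v_7 < v_8 and write every simplex with vertices in increasing order. Then dim K = 1 and the simplices of K are:

  0-simplices (9): [v_0], [v_1], [v_2], [v_3], [v_4], [v_5], [v_6], [v_7], [v_8]
  1-simplices (12): [v_0,v_4], [v_0,v_5], [v_1,v_4], [v_1,v_7], [v_2,v_3], [v_2,v_4], [v_3,v_4], [v_4,v_5], [v_4,v_6], [v_4,v_7], [v_4,v_8], [v_6,v_8]

Hence C_0 ≅ Z^9, C_1 ≅ Z^12.

The boundary map ∂_1: C_1 → C_0 maps an edge to its endpoints' difference, ∂[p,q] = q − p. For instance
  ∂[v_6,v_8] = [v_8] − [v_6].
The resulting 9×12 matrix has rank 8, and its Smith normal form has invariant factors (1,1,1,1,1,1,1,1).

Now H_k = ker ∂_k / im ∂_{k+1}, so:

  H_1: rank ker ∂_1 − rank ∂_2 = (12 − 8) − 0 = 4, and there is no ∂_2, so H_1 ≅ Z^4.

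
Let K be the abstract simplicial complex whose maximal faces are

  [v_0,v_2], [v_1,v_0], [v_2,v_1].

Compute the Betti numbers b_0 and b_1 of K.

Order the vertices as v_0 < v_1 < v_2. Listing each simplex with vertices in this order, K has dimension 1 with simplices:

  0-simplices (3): [v_0], [v_1], [v_2]
  1-simplices (3): [v_0,v_1], [v_0,v_2], [v_1,v_2]

Hence C_0 ≅ Z^3, C_1 ≅ Z^3.

∂_1: C_1 → C_0 maps an edge to its endpoints' difference, ∂[p,q] = q − p. For instance
  ∂[v_0,v_2] = [v_2] − [v_0].
The resulting 3×3 matrix has rank 2, and its Smith normal form has invariant factors (1,1).

Computing H_k = (kernel of ∂_k) / (image of ∂_{k+1}):

  H_0: rank C_0 − rank ∂_1 = 3 − 2 = 1, and the invariant factors of ∂_1 are all 1, so H_0 ≅ Z.
  H_1: rank ker ∂_1 − rank ∂_2 = (3 − 2) − 0 = 1, and there is no ∂_2, so H_1 ≅ Z.

As a check, the Euler characteristic is 3 − 3 = 0, which agrees with 1 − 1 = 0.
(K is a triangulation of the circle S^1.)

Hence the Betti numbers are b_0 = 1, b_1 = 1.

b_0 = 1, b_1 = 1.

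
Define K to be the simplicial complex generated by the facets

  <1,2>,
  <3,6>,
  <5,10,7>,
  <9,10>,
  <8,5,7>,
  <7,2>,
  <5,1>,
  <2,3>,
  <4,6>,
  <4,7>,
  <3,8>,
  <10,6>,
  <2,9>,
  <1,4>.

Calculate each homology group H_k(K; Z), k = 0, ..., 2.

H_0 ≅ Z,  H_1 ≅ Z^6,  H_2 = 0.

Take the total order 1 < 2 < 3 < 4 < 5 < 6 < 7 < 8 < 9 < 10 on the vertex set. Then K (dimension 2) consists of the simplices:

  0-simplices (10): [1], [2], [3], [4], [5], [6], [7], [8], [9], [10]
  1-simplices (17): [1,2], [1,4], [1,5], [2,3], [2,7], [2,9], [3,6], [3,8], [4,6], [4,7], [5,7], [5,8], [5,10], [6,10], [7,8], [7,10], [9,10]
  2-simplices (2): [5,7,8], [5,7,10]

so the chain groups are C_0 ≅ Z^10, C_1 ≅ Z^17, C_2 ≅ Z^2.

The boundary map ∂_1: C_1 → C_0 sends each edge [p,q] (with p < q) to q − p. For instance
  ∂[1,2] = [2] − [1].
As a 10×17 matrix over Z this has rank 9, with invariant factors (1,1,1,1,1,1,1,1,1).

∂_2: C_2 → C_1 sends each 2-simplex [p,q,r] to [q,r] − [p,r] + [p,q]. For instance
  ∂[5,7,8] = [7,8] − [5,8] + [5,7],
  ∂[5,7,10] = [7,10] − [5,10] + [5,7].
The 17×2 boundary matrix has rank 2 and Smith normal form diag(1,1).

Now H_k = ker ∂_k / im ∂_{k+1}, so:

  H_0: rank C_0 − rank ∂_1 = 10 − 9 = 1, and the invariant factors of ∂_1 are all 1, so H_0 = Z.
  H_1: rank ker ∂_1 − rank ∂_2 = (17 − 9) − 2 = 6, and the invariant factors of ∂_2 are all 1, so H_1 = Z^6.
  H_2: rank ker ∂_2 − rank ∂_3 = (2 − 2) − 0 = 0, and there is no ∂_3, so H_2 = 0.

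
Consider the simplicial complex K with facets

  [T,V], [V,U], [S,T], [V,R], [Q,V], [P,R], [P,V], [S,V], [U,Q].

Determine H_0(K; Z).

Fix the vertex order P < Q < R < S < T < U < V and write every simplex with vertices in increasing order. Then dim K = 1 and the simplices of K are:

  0-simplices (7): P, Q, R, S, T, U, V
  1-simplices (9): PR, PV, QU, QV, RV, ST, SV, TV, UV

Hence C_0 ≅ Z^7, C_1 ≅ Z^9.

The boundary map ∂_1: C_1 → C_0 is given by ∂[p,q] = [q] − [p].
The 7×9 boundary matrix has rank 6 and Smith normal form diag(1,1,1,1,1,1).

Now H_k = ker ∂_k / im ∂_{k+1}, so:

  H_0: rank C_0 − rank ∂_1 = 7 − 6 = 1, and the invariant factors of ∂_1 are all 1, so H_0 = Z.

H_0 ≅ Z.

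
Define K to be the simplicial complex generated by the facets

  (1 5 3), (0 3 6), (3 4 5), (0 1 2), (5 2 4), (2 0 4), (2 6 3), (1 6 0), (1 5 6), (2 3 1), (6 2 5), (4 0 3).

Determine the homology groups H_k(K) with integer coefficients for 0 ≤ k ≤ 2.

H_0 ≅ Z,  H_1 ≅ Z_2,  H_2 = 0.

We work with the vertex ordering 0 < 1 < 2 < 3 < 4 < 5 < 6. The simplices of K, each written with vertices in increasing order, are:

  0-simplices (7): [0], [1], [2], [3], [4], [5], [6]
  1-simplices (18): [0,1], [0,2], [0,3], [0,4], [0,6], [1,2], [1,3], [1,5], [1,6], [2,3], [2,4], [2,5], [2,6], [3,4], [3,5], [3,6], [4,5], [5,6]
  2-simplices (12): [0,1,2], [0,1,6], [0,2,4], [0,3,4], [0,3,6], [1,2,3], [1,3,5], [1,5,6], [2,3,6], [2,4,5], [2,5,6], [3,4,5]

giving chain groups C_0 ≅ Z^7, C_1 ≅ Z^18, C_2 ≅ Z^12.

Boundary ∂_1: C_1 → C_0 sends each edge [p,q] (with p < q) to q − p. For instance
  ∂[1,5] = [5] − [1].
The 7×18 boundary matrix has rank 6 and Smith normal form diag(1,1,1,1,1,1).

∂_2: C_2 → C_1 sends each 2-simplex [p,q,r] to [q,r] − [p,r] + [p,q]. For instance
  ∂[2,3,6] = [3,6] − [2,6] + [2,3],
  ∂[0,1,6] = [1,6] − [0,6] + [0,1].
As a 18×12 matrix over Z this has rank 12, with invariant factors (1,1,1,1,1,1,1,1,1,1,1,2).

Reading off H_k = ker ∂_k / im ∂_{k+1}:

  H_0: rank C_0 − rank ∂_1 = 7 − 6 = 1, and the invariant factors of ∂_1 are all 1, so H_0 ≅ Z.
  H_1: rank ker ∂_1 − rank ∂_2 = (18 − 6) − 12 = 0, and ∂_2 has invariant factor 2 > 1, so H_1 ≅ Z_2.
  H_2: rank ker ∂_2 − rank ∂_3 = (12 − 12) − 0 = 0, and there is no ∂_3, so H_2 ≅ 0.

As a check, the Euler characteristic is 7 − 18 + 12 = 1, which agrees with 1 − 0 + 0 = 1.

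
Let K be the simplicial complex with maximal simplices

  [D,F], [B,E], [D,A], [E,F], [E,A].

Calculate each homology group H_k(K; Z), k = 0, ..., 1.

Fix the vertex order A < B < D < E < F and write every simplex with vertices in increasing order. Then dim K = 1 and the simplices of K are:

  0-simplices (5): A, B, D, E, F
  1-simplices (5): AD, AE, BE, DF, EF

so the chain groups are C_0 ≅ Z^5, C_1 ≅ Z^5.

Boundary ∂_1: C_1 → C_0 is given by ∂[p,q] = [q] − [p]. For instance
  ∂EF = F − E.
As a 5×5 matrix over Z this has rank 4, with invariant factors (1,1,1,1).

Reading off H_k = ker ∂_k / im ∂_{k+1}:

  H_0: rank C_0 − rank ∂_1 = 5 − 4 = 1, and the invariant factors of ∂_1 are all 1, so H_0 = Z.
  H_1: rank ker ∂_1 − rank ∂_2 = (5 − 4) − 0 = 1, and there is no ∂_2, so H_1 = Z.

As a check, the Euler characteristic is 5 − 5 = 0, which agrees with 1 − 1 = 0.

H_0 = Z,  H_1 = Z.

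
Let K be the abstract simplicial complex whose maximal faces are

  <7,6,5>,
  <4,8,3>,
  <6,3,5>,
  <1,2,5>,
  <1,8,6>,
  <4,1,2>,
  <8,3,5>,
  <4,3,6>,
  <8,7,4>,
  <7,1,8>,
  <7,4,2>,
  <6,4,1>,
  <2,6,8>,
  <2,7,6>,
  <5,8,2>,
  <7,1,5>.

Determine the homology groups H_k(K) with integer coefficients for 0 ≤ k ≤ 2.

We work with the vertex ordering 1 < 2 < 3 < 4 < 5 < 6 < 7 < 8. The simplices of K, each written with vertices in increasing order, are:

  0-simplices (8): [1], [2], [3], [4], [5], [6], [7], [8]
  1-simplices (24): (24 of them)
  2-simplices (16): [1,2,4], [1,2,5], [1,4,6], [1,5,7], [1,6,8], [1,7,8], [2,4,7], [2,5,8], [2,6,7], [2,6,8], [3,4,6], [3,4,8], [3,5,6], [3,5,8], [4,7,8], [5,6,7]

giving chain groups C_0 ≅ Z^8, C_1 ≅ Z^24, C_2 ≅ Z^16.

∂_1: C_1 → C_0 sends each edge [p,q] (with p < q) to q − p.
The 8×24 boundary matrix has rank 7 and Smith normal form diag(1,1,1,1,1,1,1).

Boundary ∂_2: C_2 → C_1 sends each 2-simplex [p,q,r] to [q,r] − [p,r] + [p,q]. For instance
  ∂[2,6,8] = [6,8] − [2,8] + [2,6],
  ∂[1,7,8] = [7,8] − [1,8] + [1,7].
This gives a 24×16 integer matrix of rank 15; reducing to Smith normal form yields diagonal entries (1,1,1,1,1,1,1,1,1,1,1,1,1,1,1).

From H_k ≅ ker(∂_k) / im(∂_{k+1}) we obtain:

  H_0: rank C_0 − rank ∂_1 = 8 − 7 = 1, and the invariant factors of ∂_1 are all 1, so H_0 ≅ Z.
  H_1: rank ker ∂_1 − rank ∂_2 = (24 − 7) − 15 = 2, and the invariant factors of ∂_2 are all 1, so H_1 ≅ Z^2.
  H_2: rank ker ∂_2 − rank ∂_3 = (16 − 15) − 0 = 1, and there is no ∂_3, so H_2 ≅ Z.

(K is a triangulation of the torus T^2.)

H_0 ≅ Z,  H_1 ≅ Z^2,  H_2 ≅ Z.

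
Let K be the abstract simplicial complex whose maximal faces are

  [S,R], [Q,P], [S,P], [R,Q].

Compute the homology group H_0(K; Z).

Fix the vertex order P < Q < R < S and write every simplex with vertices in increasing order. Then dim K = 1 and the simplices of K are:

  0-simplices (4): P, Q, R, S
  1-simplices (4): PQ, PS, QR, RS

Hence C_0 ≅ Z^4, C_1 ≅ Z^4.

∂_1: C_1 → C_0 sends each edge [p,q] (with p < q) to q − p. For instance
  ∂PQ = Q − P.
The 4×4 boundary matrix has rank 3 and Smith normal form diag(1,1,1).

Now H_k = ker ∂_k / im ∂_{k+1}, so:

  H_0: rank C_0 − rank ∂_1 = 4 − 3 = 1, and the invariant factors of ∂_1 are all 1, so H_0 = Z.

(K is a triangulation of the circle S^1.)

H_0 = Z.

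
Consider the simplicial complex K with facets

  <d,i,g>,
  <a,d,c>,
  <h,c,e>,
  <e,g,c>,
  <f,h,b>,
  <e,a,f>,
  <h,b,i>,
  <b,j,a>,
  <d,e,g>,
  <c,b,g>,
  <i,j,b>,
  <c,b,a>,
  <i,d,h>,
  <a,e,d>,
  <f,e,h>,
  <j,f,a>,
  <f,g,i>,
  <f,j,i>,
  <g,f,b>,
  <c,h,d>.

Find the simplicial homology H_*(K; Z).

Fix the vertex order a < b < c < d < e < f < g < h < i < j and write every simplex with vertices in increasing order. Then dim K = 2 and the simplices of K are:

  0-simplices (10): a, b, c, d, e, f, g, h, i, j
  1-simplices (30): ab, ac, ad, ae, af, aj, bc, bf, bg, bh, bi, bj, cd, ce, cg, ch, de, dg, dh, di, ef, eg, eh, fg, fh, fi, fj, gi, hi, ij
  2-simplices (20): abc, abj, acd, ade, aef, afj, bcg, bfg, bfh, bhi, bij, cdh, ceg, ceh, deg, dgi, dhi, efh, fgi, fij

so the chain groups are C_0 ≅ Z^10, C_1 ≅ Z^30, C_2 ≅ Z^20.

Boundary ∂_1: C_1 → C_0 sends each edge [p,q] (with p < q) to q − p.
This gives a 10×30 integer matrix of rank 9; reducing to Smith normal form yields diagonal entries (1,1,1,1,1,1,1,1,1).

The boundary map ∂_2: C_2 → C_1 maps a triangle to the signed sum of its edges. For instance
  ∂bfg = fg − bg + bf,
  ∂afj = fj − aj + af.
This gives a 30×20 integer matrix of rank 20; reducing to Smith normal form yields diagonal entries (1,1,1,1,1,1,1,1,1,1,1,1,1,1,1,1,1,1,1,2).

Now H_k = ker ∂_k / im ∂_{k+1}, so:

  H_0: rank C_0 − rank ∂_1 = 10 − 9 = 1, and the invariant factors of ∂_1 are all 1, so H_0 = Z.
  H_1: rank ker ∂_1 − rank ∂_2 = (30 − 9) − 20 = 1, and ∂_2 has invariant factor 2 > 1, so H_1 = Z × Z/2.
  H_2: rank ker ∂_2 − rank ∂_3 = (20 − 20) − 0 = 0, and there is no ∂_3, so H_2 = 0.

(K is a triangulation of the Klein bottle.)

H_0 = Z,  H_1 = Z × Z/2,  H_2 = 0.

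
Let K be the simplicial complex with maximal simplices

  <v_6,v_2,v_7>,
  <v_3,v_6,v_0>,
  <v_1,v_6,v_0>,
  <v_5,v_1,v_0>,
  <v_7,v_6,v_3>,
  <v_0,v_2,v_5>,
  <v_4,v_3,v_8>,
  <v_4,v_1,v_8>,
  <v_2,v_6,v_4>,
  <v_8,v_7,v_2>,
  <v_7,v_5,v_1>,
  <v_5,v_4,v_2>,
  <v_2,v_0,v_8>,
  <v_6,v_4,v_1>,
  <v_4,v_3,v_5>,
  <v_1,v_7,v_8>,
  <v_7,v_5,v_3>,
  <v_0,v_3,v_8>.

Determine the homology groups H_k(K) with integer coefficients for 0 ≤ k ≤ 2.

Take the total order v_0 < v_1 < v_2 < v_3 < v_4 < v_5 < v_6 < v_7 < v_8 on the vertex set. Then K (dimension 2) consists of the simplices:

  0-simplices (9): [v_0], [v_1], [v_2], [v_3], [v_4], [v_5], [v_6], [v_7], [v_8]
  1-simplices (27): (27 of them)
  2-simplices (18): (18 of them)

giving chain groups C_0 ≅ Z^9, C_1 ≅ Z^27, C_2 ≅ Z^18.

The boundary map ∂_1: C_1 → C_0 maps an edge to its endpoints' difference, ∂[p,q] = q − p. For instance
  ∂[v_1,v_7] = [v_7] − [v_1].
This gives a 9×27 integer matrix of rank 8; reducing to Smith normal form yields diagonal entries (1,1,1,1,1,1,1,1).

Boundary ∂_2: C_2 → C_1 acts by ∂[p,q,r] = [q,r] − [p,r] + [p,q]. For instance
  ∂[v_1,v_4,v_8] = [v_4,v_8] − [v_1,v_8] + [v_1,v_4],
  ∂[v_1,v_7,v_8] = [v_7,v_8] − [v_1,v_8] + [v_1,v_7].
As a 27×18 matrix over Z this has rank 17, with invariant factors (1,1,1,1,1,1,1,1,1,1,1,1,1,1,1,1,1).

Reading off H_k = ker ∂_k / im ∂_{k+1}:

  H_0: rank C_0 − rank ∂_1 = 9 − 8 = 1, and the invariant factors of ∂_1 are all 1, so H_0 = Z.
  H_1: rank ker ∂_1 − rank ∂_2 = (27 − 8) − 17 = 2, and the invariant factors of ∂_2 are all 1, so H_1 = Z^2.
  H_2: rank ker ∂_2 − rank ∂_3 = (18 − 17) − 0 = 1, and there is no ∂_3, so H_2 = Z.

H_0 = Z,  H_1 = Z^2,  H_2 = Z.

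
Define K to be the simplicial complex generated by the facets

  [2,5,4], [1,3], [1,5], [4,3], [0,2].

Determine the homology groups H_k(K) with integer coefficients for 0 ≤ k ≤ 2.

H_0 ≅ Z,  H_1 ≅ Z,  H_2 = 0.

Take the total order 0 < 1 < 2 < 3 < 4 < 5 on the vertex set. Then K (dimension 2) consists of the simplices:

  0-simplices (6): [0], [1], [2], [3], [4], [5]
  1-simplices (7): [0,2], [1,3], [1,5], [2,4], [2,5], [3,4], [4,5]
  2-simplices (1): [2,4,5]

Hence C_0 ≅ Z^6, C_1 ≅ Z^7, C_2 ≅ Z^1.

The boundary map ∂_1: C_1 → C_0 sends each edge [p,q] (with p < q) to q − p. For instance
  ∂[2,4] = [4] − [2].
This gives a 6×7 integer matrix of rank 5; reducing to Smith normal form yields diagonal entries (1,1,1,1,1).

Boundary ∂_2: C_2 → C_1 acts by ∂[p,q,r] = [q,r] − [p,r] + [p,q]. For instance
  ∂[2,4,5] = [4,5] − [2,5] + [2,4].
This gives a 7×1 integer matrix of rank 1; reducing to Smith normal form yields diagonal entries (1).

Now H_k = ker ∂_k / im ∂_{k+1}, so:

  H_0: rank C_0 − rank ∂_1 = 6 − 5 = 1, and the invariant factors of ∂_1 are all 1, so H_0 = Z.
  H_1: rank ker ∂_1 − rank ∂_2 = (7 − 5) − 1 = 1, and the invariant factors of ∂_2 are all 1, so H_1 = Z.
  H_2: rank ker ∂_2 − rank ∂_3 = (1 − 1) − 0 = 0, and there is no ∂_3, so H_2 = 0.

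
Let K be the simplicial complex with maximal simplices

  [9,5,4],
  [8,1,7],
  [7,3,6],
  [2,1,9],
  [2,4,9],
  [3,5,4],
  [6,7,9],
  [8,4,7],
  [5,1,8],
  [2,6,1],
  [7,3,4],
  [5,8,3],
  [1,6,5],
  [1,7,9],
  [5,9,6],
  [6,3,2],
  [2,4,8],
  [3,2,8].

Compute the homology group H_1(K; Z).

H_1 ≅ Z ⊕ Z/2.

Fix the vertex order 1 < 2 < 3 < 4 < 5 < 6 < 7 < 8 < 9 and write every simplex with vertices in increasing order. Then dim K = 2 and the simplices of K are:

  0-simplices (9): [1], [2], [3], [4], [5], [6], [7], [8], [9]
  1-simplices (27): (27 of them)
  2-simplices (18): [1,2,6], [1,2,9], [1,5,6], [1,5,8], [1,7,8], [1,7,9], [2,3,6], [2,3,8], [2,4,8], [2,4,9], [3,4,5], [3,4,7], [3,5,8], [3,6,7], [4,5,9], [4,7,8], [5,6,9], [6,7,9]

giving chain groups C_0 ≅ Z^9, C_1 ≅ Z^27, C_2 ≅ Z^18.

The boundary map ∂_1: C_1 → C_0 maps an edge to its endpoints' difference, ∂[p,q] = q − p.
The resulting 9×27 matrix has rank 8, and its Smith normal form has invariant factors (1,1,1,1,1,1,1,1).

∂_2: C_2 → C_1 maps a triangle to the signed sum of its edges. For instance
  ∂[3,6,7] = [6,7] − [3,7] + [3,6],
  ∂[2,4,8] = [4,8] − [2,8] + [2,4].
The resulting 27×18 matrix has rank 18, and its Smith normal form has invariant factors (1,1,1,1,1,1,1,1,1,1,1,1,1,1,1,1,1,2).

Reading off H_k = ker ∂_k / im ∂_{k+1}:

  H_1: rank ker ∂_1 − rank ∂_2 = (27 − 8) − 18 = 1, and ∂_2 has invariant factor 2 > 1, so H_1 = Z ⊕ Z/2.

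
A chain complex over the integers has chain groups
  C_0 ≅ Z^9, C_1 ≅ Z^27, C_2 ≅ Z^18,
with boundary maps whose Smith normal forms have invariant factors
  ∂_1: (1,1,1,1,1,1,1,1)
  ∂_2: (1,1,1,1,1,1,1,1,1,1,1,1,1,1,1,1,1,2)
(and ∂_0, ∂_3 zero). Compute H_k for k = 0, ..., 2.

H_0: b_0 = 9 − 0 − 8 = 1; torsion from ∂_1 factors > 1: none. So H_0 ≅ Z.
H_1: b_1 = 27 − 8 − 18 = 1; torsion from ∂_2 factors > 1: [2]. So H_1 ≅ Z ⊕ Z_2.
H_2: b_2 = 18 − 18 − 0 = 0; torsion from ∂_3 factors > 1: none. So H_2 ≅ 0.

H_0 ≅ Z,  H_1 ≅ Z ⊕ Z_2,  H_2 = 0.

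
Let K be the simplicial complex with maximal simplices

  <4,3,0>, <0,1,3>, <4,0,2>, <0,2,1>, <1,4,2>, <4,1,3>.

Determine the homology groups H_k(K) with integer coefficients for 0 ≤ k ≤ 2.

H_0 ≅ Z,  H_1 = 0,  H_2 ≅ Z.

Fix the vertex order 0 < 1 < 2 < 3 < 4 and write every simplex with vertices in increasing order. Then dim K = 2 and the simplices of K are:

  0-simplices (5): [0], [1], [2], [3], [4]
  1-simplices (9): [0,1], [0,2], [0,3], [0,4], [1,2], [1,3], [1,4], [2,4], [3,4]
  2-simplices (6): [0,1,2], [0,1,3], [0,2,4], [0,3,4], [1,2,4], [1,3,4]

giving chain groups C_0 ≅ Z^5, C_1 ≅ Z^9, C_2 ≅ Z^6.

∂_1: C_1 → C_0 is given by ∂[p,q] = [q] − [p].
As a 5×9 matrix over Z this has rank 4, with invariant factors (1,1,1,1).

∂_2: C_2 → C_1 acts by ∂[p,q,r] = [q,r] − [p,r] + [p,q]. For instance
  ∂[1,2,4] = [2,4] − [1,4] + [1,2],
  ∂[0,1,2] = [1,2] − [0,2] + [0,1].
As a 9×6 matrix over Z this has rank 5, with invariant factors (1,1,1,1,1).

Now H_k = ker ∂_k / im ∂_{k+1}, so:

  H_0: rank C_0 − rank ∂_1 = 5 − 4 = 1, and the invariant factors of ∂_1 are all 1, so H_0 ≅ Z.
  H_1: rank ker ∂_1 − rank ∂_2 = (9 − 4) − 5 = 0, and the invariant factors of ∂_2 are all 1, so H_1 ≅ 0.
  H_2: rank ker ∂_2 − rank ∂_3 = (6 − 5) − 0 = 1, and there is no ∂_3, so H_2 ≅ Z.

As a check, the Euler characteristic is 5 − 9 + 6 = 2, which agrees with 1 − 0 + 1 = 2.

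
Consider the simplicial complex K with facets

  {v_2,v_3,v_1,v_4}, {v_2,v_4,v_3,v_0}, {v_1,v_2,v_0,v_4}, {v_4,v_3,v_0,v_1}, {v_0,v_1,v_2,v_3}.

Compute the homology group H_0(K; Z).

H_0 ≅ Z.

Order the vertices as v_0 < v_1 < v_2 < v_3 < v_4. Listing each simplex with vertices in this order, K has dimension 3 with simplices:

  0-simplices (5): [v_0], [v_1], [v_2], [v_3], [v_4]
  1-simplices (10): [v_0,v_1], [v_0,v_2], [v_0,v_3], [v_0,v_4], [v_1,v_2], [v_1,v_3], [v_1,v_4], [v_2,v_3], [v_2,v_4], [v_3,v_4]
  2-simplices (10): [v_0,v_1,v_2], [v_0,v_1,v_3], [v_0,v_1,v_4], [v_0,v_2,v_3], [v_0,v_2,v_4], [v_0,v_3,v_4], [v_1,v_2,v_3], [v_1,v_2,v_4], [v_1,v_3,v_4], [v_2,v_3,v_4]
  3-simplices (5): [v_0,v_1,v_2,v_3], [v_0,v_1,v_2,v_4], [v_0,v_1,v_3,v_4], [v_0,v_2,v_3,v_4], [v_1,v_2,v_3,v_4]

so the chain groups are C_0 ≅ Z^5, C_1 ≅ Z^10, C_2 ≅ Z^10, C_3 ≅ Z^5.

The boundary map ∂_1: C_1 → C_0 is given by ∂[p,q] = [q] − [p]. For instance
  ∂[v_3,v_4] = [v_4] − [v_3].
The resulting 5×10 matrix has rank 4, and its Smith normal form has invariant factors (1,1,1,1).

∂_2: C_2 → C_1 maps a triangle to the signed sum of its edges. For instance
  ∂[v_0,v_1,v_4] = [v_1,v_4] − [v_0,v_4] + [v_0,v_1],
  ∂[v_0,v_2,v_3] = [v_2,v_3] − [v_0,v_3] + [v_0,v_2].
As a 10×10 matrix over Z this has rank 6, with invariant factors (1,1,1,1,1,1).

∂_3: C_3 → C_2 sends each 3-simplex σ to the alternating sum Σ_i (−1)^i (σ with its i-th vertex removed). For instance
  ∂[v_0,v_1,v_2,v_4] = [v_1,v_2,v_4] − [v_0,v_2,v_4] + [v_0,v_1,v_4] − [v_0,v_1,v_2],
  ∂[v_0,v_1,v_3,v_4] = [v_1,v_3,v_4] − [v_0,v_3,v_4] + [v_0,v_1,v_4] − [v_0,v_1,v_3].
The resulting 10×5 matrix has rank 4, and its Smith normal form has invariant factors (1,1,1,1).

From H_k ≅ ker(∂_k) / im(∂_{k+1}) we obtain:

  H_0: rank C_0 − rank ∂_1 = 5 − 4 = 1, and the invariant factors of ∂_1 are all 1, so H_0 ≅ Z.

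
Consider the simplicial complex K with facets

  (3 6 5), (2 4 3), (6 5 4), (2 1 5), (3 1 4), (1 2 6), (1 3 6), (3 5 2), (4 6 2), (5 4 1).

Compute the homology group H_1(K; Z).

H_1 = Z/2Z.

Order the vertices as 1 < 2 < 3 < 4 < 5 < 6. Listing each simplex with vertices in this order, K has dimension 2 with simplices:

  0-simplices (6): [1], [2], [3], [4], [5], [6]
  1-simplices (15): [1,2], [1,3], [1,4], [1,5], [1,6], [2,3], [2,4], [2,5], [2,6], [3,4], [3,5], [3,6], [4,5], [4,6], [5,6]
  2-simplices (10): [1,2,5], [1,2,6], [1,3,4], [1,3,6], [1,4,5], [2,3,4], [2,3,5], [2,4,6], [3,5,6], [4,5,6]

Hence C_0 ≅ Z^6, C_1 ≅ Z^15, C_2 ≅ Z^10.

Boundary ∂_1: C_1 → C_0 is given by ∂[p,q] = [q] − [p]. For instance
  ∂[2,4] = [4] − [2].
The resulting 6×15 matrix has rank 5, and its Smith normal form has invariant factors (1,1,1,1,1).

Boundary ∂_2: C_2 → C_1 maps a triangle to the signed sum of its edges. For instance
  ∂[2,3,4] = [3,4] − [2,4] + [2,3],
  ∂[1,4,5] = [4,5] − [1,5] + [1,4].
As a 15×10 matrix over Z this has rank 10, with invariant factors (1,1,1,1,1,1,1,1,1,2).

Reading off H_k = ker ∂_k / im ∂_{k+1}:

  H_1: rank ker ∂_1 − rank ∂_2 = (15 − 5) − 10 = 0, and ∂_2 has invariant factor 2 > 1, so H_1 = Z/2Z.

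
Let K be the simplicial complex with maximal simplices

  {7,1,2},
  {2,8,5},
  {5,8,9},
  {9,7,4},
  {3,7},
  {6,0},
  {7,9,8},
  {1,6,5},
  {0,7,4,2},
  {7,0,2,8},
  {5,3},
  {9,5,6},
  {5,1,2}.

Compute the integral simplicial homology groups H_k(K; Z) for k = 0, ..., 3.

H_0 = Z,  H_1 = Z^2,  H_2 = 0,  H_3 = 0.

We work with the vertex ordering 0 < 1 < 2 < 3 < 4 < 5 < 6 < 7 < 8 < 9. The simplices of K, each written with vertices in increasing order, are:

  0-simplices (10): [0], [1], [2], [3], [4], [5], [6], [7], [8], [9]
  1-simplices (24): (24 of them)
  2-simplices (15): [0,2,4], [0,2,7], [0,2,8], [0,4,7], [0,7,8], [1,2,5], [1,2,7], [1,5,6], [2,4,7], [2,5,8], [2,7,8], [4,7,9], [5,6,9], [5,8,9], [7,8,9]
  3-simplices (2): [0,2,4,7], [0,2,7,8]

so the chain groups are C_0 ≅ Z^10, C_1 ≅ Z^24, C_2 ≅ Z^15, C_3 ≅ Z^2.

Boundary ∂_1: C_1 → C_0 is given by ∂[p,q] = [q] − [p]. For instance
  ∂[5,6] = [6] − [5].
As a 10×24 matrix over Z this has rank 9, with invariant factors (1,1,1,1,1,1,1,1,1).

The boundary map ∂_2: C_2 → C_1 maps a triangle to the signed sum of its edges. For instance
  ∂[0,4,7] = [4,7] − [0,7] + [0,4],
  ∂[2,4,7] = [4,7] − [2,7] + [2,4].
The 24×15 boundary matrix has rank 13 and Smith normal form diag(1,1,1,1,1,1,1,1,1,1,1,1,1).

∂_3: C_3 → C_2 sends each 3-simplex σ to the alternating sum Σ_i (−1)^i (σ with its i-th vertex removed). For instance
  ∂[0,2,4,7] = [2,4,7] − [0,4,7] + [0,2,7] − [0,2,4],
  ∂[0,2,7,8] = [2,7,8] − [0,7,8] + [0,2,8] − [0,2,7].
The resulting 15×2 matrix has rank 2, and its Smith normal form has invariant factors (1,1).

From H_k ≅ ker(∂_k) / im(∂_{k+1}) we obtain:

  H_0: rank C_0 − rank ∂_1 = 10 − 9 = 1, and the invariant factors of ∂_1 are all 1, so H_0 ≅ Z.
  H_1: rank ker ∂_1 − rank ∂_2 = (24 − 9) − 13 = 2, and the invariant factors of ∂_2 are all 1, so H_1 ≅ Z^2.
  H_2: rank ker ∂_2 − rank ∂_3 = (15 − 13) − 2 = 0, and the invariant factors of ∂_3 are all 1, so H_2 ≅ 0.
  H_3: rank ker ∂_3 − rank ∂_4 = (2 − 2) − 0 = 0, and there is no ∂_4, so H_3 ≅ 0.

As a check, the Euler characteristic is 10 − 24 + 15 − 2 = -1, which agrees with 1 − 2 + 0 − 0 = -1.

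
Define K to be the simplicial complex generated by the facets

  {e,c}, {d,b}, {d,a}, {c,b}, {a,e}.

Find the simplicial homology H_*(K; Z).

K has 5 vertices, 5 edges.
rank ∂_0 = 0, rank ∂_1 = 4 ⇒ b_0 = 5 − 0 − 4 = 1; all invariant factors of ∂_1 are 1 so no torsion. So H_0 = Z.
rank ∂_1 = 4, rank ∂_2 = 0 ⇒ b_1 = 5 − 4 − 0 = 1. So H_1 = Z.

H_0 ≅ Z,  H_1 ≅ Z.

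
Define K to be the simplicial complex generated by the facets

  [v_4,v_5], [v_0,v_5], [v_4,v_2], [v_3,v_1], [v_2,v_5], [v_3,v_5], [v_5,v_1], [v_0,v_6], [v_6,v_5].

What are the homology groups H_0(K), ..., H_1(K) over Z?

H_0 ≅ Z,  H_1 ≅ Z^3.

Order the vertices as v_0 < v_1 < v_2 < v_3 < v_4 < v_5 < v_6. Listing each simplex with vertices in this order, K has dimension 1 with simplices:

  0-simplices (7): [v_0], [v_1], [v_2], [v_3], [v_4], [v_5], [v_6]
  1-simplices (9): [v_0,v_5], [v_0,v_6], [v_1,v_3], [v_1,v_5], [v_2,v_4], [v_2,v_5], [v_3,v_5], [v_4,v_5], [v_5,v_6]

giving chain groups C_0 ≅ Z^7, C_1 ≅ Z^9.

∂_1: C_1 → C_0 is given by ∂[p,q] = [q] − [p]. For instance
  ∂[v_4,v_5] = [v_5] − [v_4].
As a 7×9 matrix over Z this has rank 6, with invariant factors (1,1,1,1,1,1).

Now H_k = ker ∂_k / im ∂_{k+1}, so:

  H_0: rank C_0 − rank ∂_1 = 7 − 6 = 1, and the invariant factors of ∂_1 are all 1, so H_0 = Z.
  H_1: rank ker ∂_1 − rank ∂_2 = (9 − 6) − 0 = 3, and there is no ∂_2, so H_1 = Z^3.

(K is a triangulation of a wedge of 3 circles.)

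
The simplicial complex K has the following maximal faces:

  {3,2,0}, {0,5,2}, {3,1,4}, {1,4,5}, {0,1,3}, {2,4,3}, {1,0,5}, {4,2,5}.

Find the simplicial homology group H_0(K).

Fix the vertex order 0 < 1 < 2 < 3 < 4 < 5 and write every simplex with vertices in increasing order. Then dim K = 2 and the simplices of K are:

  0-simplices (6): [0], [1], [2], [3], [4], [5]
  1-simplices (12): [0,1], [0,2], [0,3], [0,5], [1,3], [1,4], [1,5], [2,3], [2,4], [2,5], [3,4], [4,5]
  2-simplices (8): [0,1,3], [0,1,5], [0,2,3], [0,2,5], [1,3,4], [1,4,5], [2,3,4], [2,4,5]

giving chain groups C_0 ≅ Z^6, C_1 ≅ Z^12, C_2 ≅ Z^8.

The boundary map ∂_1: C_1 → C_0 sends each edge [p,q] (with p < q) to q − p.
This gives a 6×12 integer matrix of rank 5; reducing to Smith normal form yields diagonal entries (1,1,1,1,1).

Boundary ∂_2: C_2 → C_1 maps a triangle to the signed sum of its edges. For instance
  ∂[0,1,3] = [1,3] − [0,3] + [0,1],
  ∂[2,3,4] = [3,4] − [2,4] + [2,3].
As a 12×8 matrix over Z this has rank 7, with invariant factors (1,1,1,1,1,1,1).

From H_k ≅ ker(∂_k) / im(∂_{k+1}) we obtain:

  H_0: rank C_0 − rank ∂_1 = 6 − 5 = 1, and the invariant factors of ∂_1 are all 1, so H_0 = Z.

H_0 = Z.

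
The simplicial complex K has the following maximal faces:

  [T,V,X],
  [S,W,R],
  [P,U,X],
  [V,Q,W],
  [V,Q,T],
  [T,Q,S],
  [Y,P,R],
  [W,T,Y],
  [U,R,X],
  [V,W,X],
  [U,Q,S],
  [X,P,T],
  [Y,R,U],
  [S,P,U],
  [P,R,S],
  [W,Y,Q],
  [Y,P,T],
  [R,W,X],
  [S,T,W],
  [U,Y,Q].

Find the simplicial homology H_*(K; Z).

Order the vertices as P < Q < R < S < T < U < V < W < X < Y. Listing each simplex with vertices in this order, K has dimension 2 with simplices:

  0-simplices (10): P, Q, R, S, T, U, V, W, X, Y
  1-simplices (30): PR, PS, PT, PU, PX, PY, QS, QT, QU, QV, QW, QY, RS, RU, RW, RX, RY, ST, SU, SW, TV, TW, TX, TY, UX, UY, VW, VX, WX, WY
  2-simplices (20): PRS, PRY, PSU, PTX, PTY, PUX, QST, QSU, QTV, QUY, QVW, QWY, RSW, RUX, RUY, RWX, STW, TVX, TWY, VWX

so the chain groups are C_0 ≅ Z^10, C_1 ≅ Z^30, C_2 ≅ Z^20.

The boundary map ∂_1: C_1 → C_0 is given by ∂[p,q] = [q] − [p]. For instance
  ∂ST = T − S.
As a 10×30 matrix over Z this has rank 9, with invariant factors (1,1,1,1,1,1,1,1,1).

The boundary map ∂_2: C_2 → C_1 maps a triangle to the signed sum of its edges. For instance
  ∂PRS = RS − PS + PR,
  ∂QVW = VW − QW + QV.
The 30×20 boundary matrix has rank 20 and Smith normal form diag(1,1,1,1,1,1,1,1,1,1,1,1,1,1,1,1,1,1,1,2).

Computing H_k = (kernel of ∂_k) / (image of ∂_{k+1}):

  H_0: rank C_0 − rank ∂_1 = 10 − 9 = 1, and the invariant factors of ∂_1 are all 1, so H_0 ≅ Z.
  H_1: rank ker ∂_1 − rank ∂_2 = (30 − 9) − 20 = 1, and ∂_2 has invariant factor 2 > 1, so H_1 ≅ Z ⊕ Z/2Z.
  H_2: rank ker ∂_2 − rank ∂_3 = (20 − 20) − 0 = 0, and there is no ∂_3, so H_2 ≅ 0.

As a check, the Euler characteristic is 10 − 30 + 20 = 0, which agrees with 1 − 1 + 0 = 0.
(K is a triangulation of the Klein bottle.)

H_0 ≅ Z,  H_1 ≅ Z ⊕ Z/2Z,  H_2 = 0.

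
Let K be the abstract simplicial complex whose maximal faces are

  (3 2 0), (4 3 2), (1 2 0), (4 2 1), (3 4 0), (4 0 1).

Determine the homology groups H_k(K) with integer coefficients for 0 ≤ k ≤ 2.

Fix the vertex order 0 < 1 < 2 < 3 < 4 and write every simplex with vertices in increasing order. Then dim K = 2 and the simplices of K are:

  0-simplices (5): [0], [1], [2], [3], [4]
  1-simplices (9): [0,1], [0,2], [0,3], [0,4], [1,2], [1,4], [2,3], [2,4], [3,4]
  2-simplices (6): [0,1,2], [0,1,4], [0,2,3], [0,3,4], [1,2,4], [2,3,4]

so the chain groups are C_0 ≅ Z^5, C_1 ≅ Z^9, C_2 ≅ Z^6.

The boundary map ∂_1: C_1 → C_0 maps an edge to its endpoints' difference, ∂[p,q] = q − p. For instance
  ∂[2,4] = [4] − [2].
This gives a 5×9 integer matrix of rank 4; reducing to Smith normal form yields diagonal entries (1,1,1,1).

The boundary map ∂_2: C_2 → C_1 sends each 2-simplex [p,q,r] to [q,r] − [p,r] + [p,q]. For instance
  ∂[1,2,4] = [2,4] − [1,4] + [1,2],
  ∂[0,2,3] = [2,3] − [0,3] + [0,2].
The resulting 9×6 matrix has rank 5, and its Smith normal form has invariant factors (1,1,1,1,1).

From H_k ≅ ker(∂_k) / im(∂_{k+1}) we obtain:

  H_0: rank C_0 − rank ∂_1 = 5 − 4 = 1, and the invariant factors of ∂_1 are all 1, so H_0 = Z.
  H_1: rank ker ∂_1 − rank ∂_2 = (9 − 4) − 5 = 0, and the invariant factors of ∂_2 are all 1, so H_1 = 0.
  H_2: rank ker ∂_2 − rank ∂_3 = (6 − 5) − 0 = 1, and there is no ∂_3, so H_2 = Z.

H_0 = Z,  H_1 = 0,  H_2 = Z.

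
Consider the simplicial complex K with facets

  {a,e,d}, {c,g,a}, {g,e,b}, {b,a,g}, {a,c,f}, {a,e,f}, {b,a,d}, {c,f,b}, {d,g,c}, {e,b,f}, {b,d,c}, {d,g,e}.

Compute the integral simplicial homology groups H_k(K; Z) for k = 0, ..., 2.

Fix the vertex order a < b < c < d < e < f < g and write every simplex with vertices in increasing order. Then dim K = 2 and the simplices of K are:

  0-simplices (7): a, b, c, d, e, f, g
  1-simplices (18): ab, ac, ad, ae, af, ag, bc, bd, be, bf, bg, cd, cf, cg, de, dg, ef, eg
  2-simplices (12): abd, abg, acf, acg, ade, aef, bcd, bcf, bef, beg, cdg, deg

giving chain groups C_0 ≅ Z^7, C_1 ≅ Z^18, C_2 ≅ Z^12.

∂_1: C_1 → C_0 is given by ∂[p,q] = [q] − [p].
The 7×18 boundary matrix has rank 6 and Smith normal form diag(1,1,1,1,1,1).

∂_2: C_2 → C_1 sends each 2-simplex [p,q,r] to [q,r] − [p,r] + [p,q]. For instance
  ∂ade = de − ae + ad,
  ∂bcf = cf − bf + bc.
The resulting 18×12 matrix has rank 12, and its Smith normal form has invariant factors (1,1,1,1,1,1,1,1,1,1,1,2).

Now H_k = ker ∂_k / im ∂_{k+1}, so:

  H_0: rank C_0 − rank ∂_1 = 7 − 6 = 1, and the invariant factors of ∂_1 are all 1, so H_0 ≅ Z.
  H_1: rank ker ∂_1 − rank ∂_2 = (18 − 6) − 12 = 0, and ∂_2 has invariant factor 2 > 1, so H_1 ≅ Z/2.
  H_2: rank ker ∂_2 − rank ∂_3 = (12 − 12) − 0 = 0, and there is no ∂_3, so H_2 ≅ 0.

(K is a triangulation of the real projective plane RP^2.)

H_0 ≅ Z,  H_1 ≅ Z/2,  H_2 = 0.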